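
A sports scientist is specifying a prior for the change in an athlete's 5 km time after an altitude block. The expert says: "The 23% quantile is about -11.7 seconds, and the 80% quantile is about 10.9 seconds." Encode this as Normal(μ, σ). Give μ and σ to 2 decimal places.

μ = -1.13, σ = 14.30

For Normal(μ,σ), the p-quantile is μ + z_p·σ. Here z_{0.23} = -0.7388, z_{0.8} = 0.8416.
So -11.7 = μ − 0.7388σ and 10.9 = μ + 0.8416σ.
Subtracting: σ = (10.9 − -11.7)/(0.8416 − (-0.7388)) = 14.30.
Then μ = -11.7 − (-0.7388)·14.30 = -1.13.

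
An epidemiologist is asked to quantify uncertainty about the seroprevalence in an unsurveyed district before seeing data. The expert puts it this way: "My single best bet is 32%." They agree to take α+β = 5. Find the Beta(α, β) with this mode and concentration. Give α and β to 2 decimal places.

For α,β > 1 the Beta mode is (α−1)/(α+β−2). With α+β = 5, the mode is (α−1)/3.
Set (α−1)/3 = 0.32 → α = 1 + 0.32·3 = 1.96.
β = 5 − α = 3.04.

α = 1.96, β = 3.04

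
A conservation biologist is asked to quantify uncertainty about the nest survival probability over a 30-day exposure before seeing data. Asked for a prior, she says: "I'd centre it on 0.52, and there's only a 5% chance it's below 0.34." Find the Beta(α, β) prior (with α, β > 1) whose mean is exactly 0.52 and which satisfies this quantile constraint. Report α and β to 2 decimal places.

α ≈ 10.51, β ≈ 9.70

With mean 0.52 fixed, write α = 0.52s, β = 0.48s where s = α+β.
Need P(θ < 0.34) = 0.05 under Beta(0.52s, 0.48s). Normal approximation: (q−m)/√(m(1−m)/s) ≈ z_{0.05} = -1.64, so s ≈ 0.52·0.48·(-1.64)²/(0.34−0.52)² = 20.8.
At s = 20.8: P(θ<0.34) ≈ 0.047. Adjusting to match 0.05 gives s ≈ 20.22.
So α = 0.52·20.22 ≈ 10.51, β = 0.48·20.22 ≈ 9.70.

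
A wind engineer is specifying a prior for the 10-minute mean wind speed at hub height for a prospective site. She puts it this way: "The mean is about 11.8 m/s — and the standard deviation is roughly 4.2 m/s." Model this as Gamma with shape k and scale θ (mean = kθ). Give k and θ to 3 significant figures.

For Gamma(k, scale θ): mean = kθ, variance = kθ², so CV = 1/√k.
CV = SD/mean = 4.2/11.8 = 0.3559, hence k = 1/CV² = 7.89.
Then θ = mean/k = 11.8/7.89 = 1.49.

k ≈ 7.89, θ ≈ 1.49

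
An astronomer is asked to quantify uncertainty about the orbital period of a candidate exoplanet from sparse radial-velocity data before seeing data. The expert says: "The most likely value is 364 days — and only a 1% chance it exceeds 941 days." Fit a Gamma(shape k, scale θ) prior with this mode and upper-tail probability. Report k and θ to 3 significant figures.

Gamma(k,θ) with k>1 has mode (k−1)θ, so θ = 364/(k−1).
Need P(X < 941) = 0.99 with θ tied to k this way. Start at k = 2, θ = 364: P(X<941) ≈ 0.730.
Too low — raise k to concentrate. Iterating converges to k ≈ 6.16.
Then θ = 364/(6.16−1) ≈ 70.5.

k ≈ 6.16, θ ≈ 70.5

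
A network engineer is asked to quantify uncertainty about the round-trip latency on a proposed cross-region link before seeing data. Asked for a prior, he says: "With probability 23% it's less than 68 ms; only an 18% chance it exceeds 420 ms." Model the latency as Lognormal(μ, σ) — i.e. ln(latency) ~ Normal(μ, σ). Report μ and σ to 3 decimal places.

μ ≈ 5.033, σ ≈ 1.101

If T ~ Lognormal(μ,σ) then ln T ~ Normal(μ,σ), so the p-quantile of ln T is μ + z_p·σ.
ln(68) = 4.22 and ln(420) = 6.04; z_{0.23} = -0.7388, z_{0.82} = 0.9154.
σ = (6.04 − 4.22)/(0.9154 − (-0.7388)) = 1.101.
μ = 4.22 − (-0.7388)·1.101 = 5.033.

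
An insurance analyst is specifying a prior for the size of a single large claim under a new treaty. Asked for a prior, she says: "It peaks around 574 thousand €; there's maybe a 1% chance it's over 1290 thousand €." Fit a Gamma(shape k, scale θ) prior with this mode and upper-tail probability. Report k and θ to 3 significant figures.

Gamma(k,θ) with k>1 has mode (k−1)θ, so θ = 574/(k−1).
Need P(X < 1290) = 0.99 with θ tied to k this way. Start at k = 2, θ = 574: P(X<1290) ≈ 0.657.
Too low — raise k to concentrate. Iterating converges to k ≈ 8.32.
Then θ = 574/(8.32−1) ≈ 78.4.

k ≈ 8.32, θ ≈ 78.4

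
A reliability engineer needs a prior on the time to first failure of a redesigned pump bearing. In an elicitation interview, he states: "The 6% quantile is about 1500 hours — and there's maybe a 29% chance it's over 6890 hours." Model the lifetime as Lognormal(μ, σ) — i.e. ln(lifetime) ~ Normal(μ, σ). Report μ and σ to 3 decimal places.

If T ~ Lognormal(μ,σ) then ln T ~ Normal(μ,σ), so the p-quantile of ln T is μ + z_p·σ.
ln(1500) = 7.313 and ln(6890) = 8.838; z_{0.06} = -1.555, z_{0.71} = 0.5534.
σ = (8.838 − 7.313)/(0.5534 − (-1.555)) = 0.723.
μ = 7.313 − (-1.555)·0.723 = 8.438.

μ ≈ 8.438, σ ≈ 0.723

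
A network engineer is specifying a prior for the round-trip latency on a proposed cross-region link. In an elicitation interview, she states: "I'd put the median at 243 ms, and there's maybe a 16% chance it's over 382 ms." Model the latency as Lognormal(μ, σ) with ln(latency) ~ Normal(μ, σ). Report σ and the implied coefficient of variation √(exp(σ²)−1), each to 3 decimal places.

σ ≈ 0.455, CV ≈ 0.479

If T ~ Lognormal(μ,σ) then ln T ~ Normal(μ,σ), so the p-quantile of ln T is μ + z_p·σ.
ln(243) = 5.493 and ln(382) = 5.945; z_{0.5} = 0, z_{0.84} = 0.9945.
σ = (5.945 − 5.493)/(0.9945 − (0)) = 0.455.
μ = 5.493 − (0)·0.455 = 5.493.
CV = √(exp(σ²)−1) = √(exp(0.2069)−1) = 0.479.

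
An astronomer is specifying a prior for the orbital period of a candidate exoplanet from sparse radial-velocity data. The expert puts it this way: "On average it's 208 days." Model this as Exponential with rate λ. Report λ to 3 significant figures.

Exponential mean = 1/λ, so λ = 1/208.0 = 0.00481.

λ ≈ 0.00481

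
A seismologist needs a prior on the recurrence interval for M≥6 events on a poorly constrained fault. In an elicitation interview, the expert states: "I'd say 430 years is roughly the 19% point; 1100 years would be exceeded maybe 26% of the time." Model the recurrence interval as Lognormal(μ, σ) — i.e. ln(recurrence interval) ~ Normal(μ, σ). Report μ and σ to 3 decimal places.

μ ≈ 6.606, σ ≈ 0.617

If T ~ Lognormal(μ,σ) then ln T ~ Normal(μ,σ), so the p-quantile of ln T is μ + z_p·σ.
ln(430) = 6.064 and ln(1100) = 7.003; z_{0.19} = -0.8779, z_{0.74} = 0.6433.
σ = (7.003 − 6.064)/(0.6433 − (-0.8779)) = 0.617.
μ = 6.064 − (-0.8779)·0.617 = 6.606.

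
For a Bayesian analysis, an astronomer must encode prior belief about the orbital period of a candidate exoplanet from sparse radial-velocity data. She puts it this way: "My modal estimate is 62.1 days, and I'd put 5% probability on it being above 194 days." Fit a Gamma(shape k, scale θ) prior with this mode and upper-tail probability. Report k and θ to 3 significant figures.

k ≈ 3.03, θ ≈ 30.6

Gamma(k,θ) with k>1 has mode (k−1)θ, so θ = 62.1/(k−1).
Need P(X < 194) = 0.95 with θ tied to k this way. Start at k = 2, θ = 62.1: P(X<194) ≈ 0.819.
Too low — raise k to concentrate. Iterating converges to k ≈ 3.03.
Then θ = 62.1/(3.03−1) ≈ 30.6.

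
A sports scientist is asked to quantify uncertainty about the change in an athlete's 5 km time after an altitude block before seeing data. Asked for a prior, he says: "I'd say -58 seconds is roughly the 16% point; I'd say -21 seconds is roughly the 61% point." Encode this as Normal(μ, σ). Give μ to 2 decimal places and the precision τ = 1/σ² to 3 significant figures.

For Normal(μ,σ), the p-quantile is μ + z_p·σ. Here z_{0.16} = -0.9945, z_{0.61} = 0.2793.
So -58 = μ − 0.9945σ and -21 = μ + 0.2793σ.
Subtracting: σ = (-21 − -58)/(0.2793 − (-0.9945)) = 29.05.
Then μ = -58 − (-0.9945)·29.05 = -29.11.
Precision τ = 1/σ² = 1/29.05² = 0.00119.

μ = -29.11, τ = 0.00119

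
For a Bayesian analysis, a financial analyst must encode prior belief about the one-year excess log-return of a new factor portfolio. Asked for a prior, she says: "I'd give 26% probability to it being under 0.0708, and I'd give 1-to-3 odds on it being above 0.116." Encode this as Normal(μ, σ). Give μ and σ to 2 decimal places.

The p-quantile of Normal(μ,σ) is μ + z_p·σ, with z_{0.26} = -0.6433 and z_{0.75} = 0.6745.
Eliminate σ: μ = (z₂·x₁ − z₁·x₂)/(z₂ − z₁) = (0.6745·0.0708 − (-0.6433)·0.116)/1.318 = 0.09.
Then σ = (x₂ − x₁)/(z₂ − z₁) = (0.116 − 0.0708)/1.318 = 0.03.

μ = 0.09, σ = 0.03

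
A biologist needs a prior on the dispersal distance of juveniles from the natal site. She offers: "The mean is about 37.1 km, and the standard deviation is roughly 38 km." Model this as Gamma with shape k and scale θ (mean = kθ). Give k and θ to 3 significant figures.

k ≈ 0.953, θ ≈ 38.9

For Gamma(k, scale θ): mean = kθ, variance = kθ², so CV = 1/√k.
CV = SD/mean = 38/37.1 = 1.024, hence k = 1/CV² = 0.953.
Then θ = mean/k = 37.1/0.953 = 38.9.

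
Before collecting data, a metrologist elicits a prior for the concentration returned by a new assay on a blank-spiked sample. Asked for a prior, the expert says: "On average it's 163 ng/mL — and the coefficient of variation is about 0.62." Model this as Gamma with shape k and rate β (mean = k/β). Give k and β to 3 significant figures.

k ≈ 2.6, β ≈ 0.016

For Gamma(k, rate β): mean = k/β, variance = k/β², so CV = 1/√k.
CV = 0.62, hence k = 1/CV² = 2.6.
Then β = k/mean = 2.6/163 = 0.016.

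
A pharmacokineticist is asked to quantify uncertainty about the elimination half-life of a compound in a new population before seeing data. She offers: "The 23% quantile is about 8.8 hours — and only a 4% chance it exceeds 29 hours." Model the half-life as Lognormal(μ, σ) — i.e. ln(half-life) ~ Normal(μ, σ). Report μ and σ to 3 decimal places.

If T ~ Lognormal(μ,σ) then ln T ~ Normal(μ,σ), so the p-quantile of ln T is μ + z_p·σ.
ln(8.8) = 2.175 and ln(29) = 3.367; z_{0.23} = -0.7388, z_{0.96} = 1.751.
σ = (3.367 − 2.175)/(1.751 − (-0.7388)) = 0.479.
μ = 2.175 − (-0.7388)·0.479 = 2.529.

μ ≈ 2.529, σ ≈ 0.479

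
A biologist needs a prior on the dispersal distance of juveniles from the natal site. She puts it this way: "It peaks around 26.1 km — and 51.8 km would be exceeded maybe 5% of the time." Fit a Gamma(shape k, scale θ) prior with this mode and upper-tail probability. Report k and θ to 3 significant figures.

k ≈ 6.9, θ ≈ 4.42

Gamma(k,θ) with k>1 has mode (k−1)θ, so θ = 26.1/(k−1).
Need P(X < 51.8) = 0.95 with θ tied to k this way. Start at k = 2, θ = 26.1: P(X<51.8) ≈ 0.590.
Too low — raise k to concentrate. Iterating converges to k ≈ 6.9.
Then θ = 26.1/(6.9−1) ≈ 4.42.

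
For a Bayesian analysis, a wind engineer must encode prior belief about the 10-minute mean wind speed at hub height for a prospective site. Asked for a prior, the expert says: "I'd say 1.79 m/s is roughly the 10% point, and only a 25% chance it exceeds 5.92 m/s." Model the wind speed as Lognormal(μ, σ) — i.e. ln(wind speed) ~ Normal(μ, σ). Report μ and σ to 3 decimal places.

If T ~ Lognormal(μ,σ) then ln T ~ Normal(μ,σ), so the p-quantile of ln T is μ + z_p·σ.
ln(1.79) = 0.5822 and ln(5.92) = 1.778; z_{0.1} = -1.282, z_{0.75} = 0.6745.
σ = (1.778 − 0.5822)/(0.6745 − (-1.282)) = 0.612.
μ = 0.5822 − (-1.282)·0.612 = 1.366.

μ ≈ 1.366, σ ≈ 0.612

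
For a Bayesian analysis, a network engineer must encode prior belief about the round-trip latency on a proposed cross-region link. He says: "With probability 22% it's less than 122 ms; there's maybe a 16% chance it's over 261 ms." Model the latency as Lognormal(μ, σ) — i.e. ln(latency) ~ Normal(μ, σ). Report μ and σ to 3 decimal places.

μ ≈ 5.136, σ ≈ 0.430

If T ~ Lognormal(μ,σ) then ln T ~ Normal(μ,σ), so the p-quantile of ln T is μ + z_p·σ.
ln(122) = 4.804 and ln(261) = 5.565; z_{0.22} = -0.7722, z_{0.84} = 0.9945.
σ = (5.565 − 4.804)/(0.9945 − (-0.7722)) = 0.430.
μ = 4.804 − (-0.7722)·0.430 = 5.136.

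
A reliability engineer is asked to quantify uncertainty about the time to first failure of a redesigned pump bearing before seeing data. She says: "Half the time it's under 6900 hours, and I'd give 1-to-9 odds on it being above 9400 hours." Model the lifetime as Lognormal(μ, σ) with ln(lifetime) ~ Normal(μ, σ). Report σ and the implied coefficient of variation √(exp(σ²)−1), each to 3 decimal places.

If T ~ Lognormal(μ,σ) then ln T ~ Normal(μ,σ), so the p-quantile of ln T is μ + z_p·σ.
ln(6900) = 8.839 and ln(9400) = 9.148; z_{0.5} = 0, z_{0.9} = 1.282.
σ = (9.148 − 8.839)/(1.282 − (0)) = 0.241.
μ = 8.839 − (0)·0.241 = 8.839.
CV = √(exp(σ²)−1) = √(exp(0.0582)−1) = 0.245.

σ ≈ 0.241, CV ≈ 0.245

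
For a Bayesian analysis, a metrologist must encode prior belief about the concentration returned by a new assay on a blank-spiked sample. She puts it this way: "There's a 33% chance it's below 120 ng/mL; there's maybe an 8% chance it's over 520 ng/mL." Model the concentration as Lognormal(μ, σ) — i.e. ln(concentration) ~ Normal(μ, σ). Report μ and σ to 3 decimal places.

μ ≈ 5.137, σ ≈ 0.795

If T ~ Lognormal(μ,σ) then ln T ~ Normal(μ,σ), so the p-quantile of ln T is μ + z_p·σ.
ln(120) = 4.787 and ln(520) = 6.254; z_{0.33} = -0.4399, z_{0.92} = 1.405.
σ = (6.254 − 4.787)/(1.405 − (-0.4399)) = 0.795.
μ = 4.787 − (-0.4399)·0.795 = 5.137.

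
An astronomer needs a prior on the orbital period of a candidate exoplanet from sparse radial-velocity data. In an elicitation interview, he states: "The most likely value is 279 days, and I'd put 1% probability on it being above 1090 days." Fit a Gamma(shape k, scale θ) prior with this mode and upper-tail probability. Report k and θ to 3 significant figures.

Gamma(k,θ) with k>1 has mode (k−1)θ, so θ = 279/(k−1).
Need P(X < 1090) = 0.99 with θ tied to k this way. Start at k = 2, θ = 279: P(X<1090) ≈ 0.901.
Too low — raise k to concentrate. Iterating converges to k ≈ 3.27.
Then θ = 279/(3.27−1) ≈ 123.

k ≈ 3.27, θ ≈ 123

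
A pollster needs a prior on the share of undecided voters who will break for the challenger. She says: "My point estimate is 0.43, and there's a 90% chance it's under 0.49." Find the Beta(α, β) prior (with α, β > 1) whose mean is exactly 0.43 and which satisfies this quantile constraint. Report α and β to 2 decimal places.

α ≈ 48.37, β ≈ 64.11

With mean 0.43 fixed, write α = 0.43s, β = 0.57s where s = α+β.
Need P(θ < 0.49) = 0.9 under Beta(0.43s, 0.57s). Normal approximation: (q−m)/√(m(1−m)/s) ≈ z_{0.9} = 1.28, so s ≈ 0.43·0.57·(1.28)²/(0.49−0.43)² = 111.8.
At s = 111.8: P(θ<0.49) ≈ 0.899. Adjusting to match 0.9 gives s ≈ 112.48.
So α = 0.43·112.48 ≈ 48.37, β = 0.57·112.48 ≈ 64.11.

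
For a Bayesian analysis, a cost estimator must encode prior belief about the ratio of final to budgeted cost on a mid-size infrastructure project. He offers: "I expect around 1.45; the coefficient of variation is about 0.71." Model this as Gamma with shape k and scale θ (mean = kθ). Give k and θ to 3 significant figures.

For Gamma(k, scale θ): mean = kθ, variance = kθ², so CV = 1/√k.
CV = 0.71, hence k = 1/CV² = 1.98.
Then θ = mean/k = 1.45/1.98 = 0.731.

k ≈ 1.98, θ ≈ 0.731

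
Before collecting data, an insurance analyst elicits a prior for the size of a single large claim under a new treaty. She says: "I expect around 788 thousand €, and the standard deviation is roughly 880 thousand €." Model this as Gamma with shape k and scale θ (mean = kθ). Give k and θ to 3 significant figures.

k ≈ 0.802, θ ≈ 983

For Gamma(k, scale θ): mean = kθ, variance = kθ², so CV = 1/√k.
CV = SD/mean = 880/788 = 1.117, hence k = 1/CV² = 0.802.
Then θ = mean/k = 788/0.802 = 983.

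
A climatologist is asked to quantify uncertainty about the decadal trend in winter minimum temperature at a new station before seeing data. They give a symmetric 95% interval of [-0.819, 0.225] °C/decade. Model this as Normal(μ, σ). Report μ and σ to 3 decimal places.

μ = -0.297, σ = 0.266

A symmetric 95% interval runs μ ± z·σ with z = 1.96.
Half-width = 0.522, so σ = 0.522/1.96 = 0.266.
μ is the interval midpoint, -0.297.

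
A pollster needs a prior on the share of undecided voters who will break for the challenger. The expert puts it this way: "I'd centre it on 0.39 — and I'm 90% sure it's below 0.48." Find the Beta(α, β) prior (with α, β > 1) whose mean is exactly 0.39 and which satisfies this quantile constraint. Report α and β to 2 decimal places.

α ≈ 19.08, β ≈ 29.84

With mean 0.39 fixed, write α = 0.39s, β = 0.61s where s = α+β.
Need P(θ < 0.48) = 0.9 under Beta(0.39s, 0.61s). Normal approximation: (q−m)/√(m(1−m)/s) ≈ z_{0.9} = 1.28, so s ≈ 0.39·0.61·(1.28)²/(0.48−0.39)² = 48.2.
At s = 48.2: P(θ<0.48) ≈ 0.898. Adjusting to match 0.9 gives s ≈ 48.93.
So α = 0.39·48.93 ≈ 19.08, β = 0.61·48.93 ≈ 29.84.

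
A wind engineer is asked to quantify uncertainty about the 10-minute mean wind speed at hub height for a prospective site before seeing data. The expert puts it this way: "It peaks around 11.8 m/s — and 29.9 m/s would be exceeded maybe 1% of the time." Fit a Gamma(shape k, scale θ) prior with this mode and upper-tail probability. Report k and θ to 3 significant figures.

k ≈ 6.41, θ ≈ 2.18

Gamma(k,θ) with k>1 has mode (k−1)θ, so θ = 11.8/(k−1).
Need P(X < 29.9) = 0.99 with θ tied to k this way. Start at k = 2, θ = 11.8: P(X<29.9) ≈ 0.720.
Too low — raise k to concentrate. Iterating converges to k ≈ 6.41.
Then θ = 11.8/(6.41−1) ≈ 2.18.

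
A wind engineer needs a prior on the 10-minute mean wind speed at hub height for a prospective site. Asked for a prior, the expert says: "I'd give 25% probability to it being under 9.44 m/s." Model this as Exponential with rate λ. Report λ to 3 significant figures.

λ ≈ 0.0305

P(T < 9.44) = 1 − e^(−λ·9.44) = 0.25, so λ = −ln(1−0.25)/9.44 = −ln(0.75)/9.44 = 0.0305.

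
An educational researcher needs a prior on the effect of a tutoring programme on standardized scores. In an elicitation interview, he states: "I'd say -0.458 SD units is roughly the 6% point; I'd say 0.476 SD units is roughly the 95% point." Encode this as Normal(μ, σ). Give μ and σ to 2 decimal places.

The p-quantile of Normal(μ,σ) is μ + z_p·σ, with z_{0.06} = -1.555 and z_{0.95} = 1.645.
Eliminate σ: μ = (z₂·x₁ − z₁·x₂)/(z₂ − z₁) = (1.645·-0.458 − (-1.555)·0.476)/3.2 = -0.00.
Then σ = (x₂ − x₁)/(z₂ − z₁) = (0.476 − -0.458)/3.2 = 0.29.

μ = -0.00, σ = 0.29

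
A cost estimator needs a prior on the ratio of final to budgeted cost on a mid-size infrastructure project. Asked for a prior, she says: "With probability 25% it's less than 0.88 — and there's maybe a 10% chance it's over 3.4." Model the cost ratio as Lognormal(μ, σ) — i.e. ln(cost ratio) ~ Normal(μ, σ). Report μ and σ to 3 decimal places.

If T ~ Lognormal(μ,σ) then ln T ~ Normal(μ,σ), so the p-quantile of ln T is μ + z_p·σ.
ln(0.88) = -0.1278 and ln(3.4) = 1.224; z_{0.25} = -0.6745, z_{0.9} = 1.282.
σ = (1.224 − -0.1278)/(1.282 − (-0.6745)) = 0.691.
μ = -0.1278 − (-0.6745)·0.691 = 0.338.

μ ≈ 0.338, σ ≈ 0.691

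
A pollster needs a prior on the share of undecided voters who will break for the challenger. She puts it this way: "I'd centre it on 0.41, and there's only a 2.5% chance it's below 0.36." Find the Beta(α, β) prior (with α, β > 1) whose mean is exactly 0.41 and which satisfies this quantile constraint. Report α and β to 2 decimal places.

α ≈ 148.98, β ≈ 214.39

With mean 0.41 fixed, write α = 0.41s, β = 0.59s where s = α+β.
Need P(θ < 0.36) = 0.025 under Beta(0.41s, 0.59s). Normal approximation: (q−m)/√(m(1−m)/s) ≈ z_{0.025} = -1.96, so s ≈ 0.41·0.59·(-1.96)²/(0.36−0.41)² = 371.7.
At s = 371.7: P(θ<0.36) ≈ 0.024. Adjusting to match 0.025 gives s ≈ 363.37.
So α = 0.41·363.37 ≈ 148.98, β = 0.59·363.37 ≈ 214.39.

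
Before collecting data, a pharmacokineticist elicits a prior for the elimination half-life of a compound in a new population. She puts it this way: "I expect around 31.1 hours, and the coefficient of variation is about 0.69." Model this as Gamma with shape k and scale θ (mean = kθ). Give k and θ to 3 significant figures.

k ≈ 2.1, θ ≈ 14.8

For Gamma(k, scale θ): mean = kθ, variance = kθ², so CV = 1/√k.
CV = 0.69, hence k = 1/CV² = 2.1.
Then θ = mean/k = 31.1/2.1 = 14.8.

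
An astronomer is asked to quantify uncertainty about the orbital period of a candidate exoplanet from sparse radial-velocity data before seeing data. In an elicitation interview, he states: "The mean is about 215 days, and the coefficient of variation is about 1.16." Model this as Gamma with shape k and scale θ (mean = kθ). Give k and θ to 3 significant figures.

For Gamma(k, scale θ): mean = kθ, variance = kθ², so CV = 1/√k.
CV = 1.16, hence k = 1/CV² = 0.743.
Then θ = mean/k = 215/0.743 = 289.

k ≈ 0.743, θ ≈ 289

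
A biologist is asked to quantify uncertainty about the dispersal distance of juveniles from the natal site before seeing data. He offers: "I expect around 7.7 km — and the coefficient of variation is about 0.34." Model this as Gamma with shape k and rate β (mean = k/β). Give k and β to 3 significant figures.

k ≈ 8.65, β ≈ 1.12

For Gamma(k, rate β): mean = k/β, variance = k/β², so CV = 1/√k.
CV = 0.34, hence k = 1/CV² = 8.65.
Then β = k/mean = 8.65/7.7 = 1.12.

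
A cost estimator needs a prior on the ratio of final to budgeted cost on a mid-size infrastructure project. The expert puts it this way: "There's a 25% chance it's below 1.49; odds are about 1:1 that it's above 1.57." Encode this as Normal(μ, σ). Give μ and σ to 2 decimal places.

μ = 1.57, σ = 0.12

The p-quantile of Normal(μ,σ) is μ + z_p·σ, with z_{0.25} = -0.6745 and z_{0.5} = 0.
Eliminate σ: μ = (z₂·x₁ − z₁·x₂)/(z₂ − z₁) = (0·1.49 − (-0.6745)·1.57)/0.6745 = 1.57.
Then σ = (x₂ − x₁)/(z₂ − z₁) = (1.57 − 1.49)/0.6745 = 0.12.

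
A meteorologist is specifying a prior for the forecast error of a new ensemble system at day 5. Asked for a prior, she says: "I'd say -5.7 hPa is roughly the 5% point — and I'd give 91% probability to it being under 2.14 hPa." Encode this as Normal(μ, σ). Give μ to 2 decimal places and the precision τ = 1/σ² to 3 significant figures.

For Normal(μ,σ), the p-quantile is μ + z_p·σ. Here z_{0.05} = -1.645, z_{0.91} = 1.341.
So -5.7 = μ − 1.645σ and 2.14 = μ + 1.341σ.
Subtracting: σ = (2.14 − -5.7)/(1.341 − (-1.645)) = 2.63.
Then μ = -5.7 − (-1.645)·2.63 = -1.38.
Precision τ = 1/σ² = 1/2.626² = 0.145.

μ = -1.38, τ = 0.145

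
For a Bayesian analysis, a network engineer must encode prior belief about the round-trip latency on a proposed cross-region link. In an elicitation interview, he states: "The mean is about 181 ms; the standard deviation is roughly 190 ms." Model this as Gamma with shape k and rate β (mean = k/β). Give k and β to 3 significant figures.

For Gamma(k, rate β): mean = k/β, variance = k/β², so CV = 1/√k.
CV = SD/mean = 190/181 = 1.05, hence k = 1/CV² = 0.908.
Then β = k/mean = 0.908/181 = 0.00501.

k ≈ 0.908, β ≈ 0.00501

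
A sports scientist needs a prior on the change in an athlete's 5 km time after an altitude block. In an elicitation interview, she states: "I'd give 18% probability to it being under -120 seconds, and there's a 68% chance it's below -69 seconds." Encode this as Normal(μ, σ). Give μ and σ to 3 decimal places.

The p-quantile of Normal(μ,σ) is μ + z_p·σ, with z_{0.18} = -0.9154 and z_{0.68} = 0.4677.
Eliminate σ: μ = (z₂·x₁ − z₁·x₂)/(z₂ − z₁) = (0.4677·-120 − (-0.9154)·-69)/1.383 = -86.246.
Then σ = (x₂ − x₁)/(z₂ − z₁) = (-69 − -120)/1.383 = 36.875.

μ = -86.246, σ = 36.875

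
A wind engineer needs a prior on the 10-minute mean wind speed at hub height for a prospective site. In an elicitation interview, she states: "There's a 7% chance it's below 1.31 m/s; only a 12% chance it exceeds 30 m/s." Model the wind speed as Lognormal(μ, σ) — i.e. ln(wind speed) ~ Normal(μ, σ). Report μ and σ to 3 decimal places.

If T ~ Lognormal(μ,σ) then ln T ~ Normal(μ,σ), so the p-quantile of ln T is μ + z_p·σ.
ln(1.31) = 0.27 and ln(30) = 3.401; z_{0.07} = -1.476, z_{0.88} = 1.175.
σ = (3.401 − 0.27)/(1.175 − (-1.476)) = 1.181.
μ = 0.27 − (-1.476)·1.181 = 2.013.

μ ≈ 2.013, σ ≈ 1.181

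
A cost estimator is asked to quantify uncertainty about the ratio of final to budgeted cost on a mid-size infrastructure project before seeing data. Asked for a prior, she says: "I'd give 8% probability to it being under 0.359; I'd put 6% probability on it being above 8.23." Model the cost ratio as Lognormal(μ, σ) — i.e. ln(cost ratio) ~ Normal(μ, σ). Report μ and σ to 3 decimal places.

If T ~ Lognormal(μ,σ) then ln T ~ Normal(μ,σ), so the p-quantile of ln T is μ + z_p·σ.
ln(0.359) = -1.024 and ln(8.23) = 2.108; z_{0.08} = -1.405, z_{0.94} = 1.555.
σ = (2.108 − -1.024)/(1.555 − (-1.405)) = 1.058.
μ = -1.024 − (-1.405)·1.058 = 0.462.

μ ≈ 0.462, σ ≈ 1.058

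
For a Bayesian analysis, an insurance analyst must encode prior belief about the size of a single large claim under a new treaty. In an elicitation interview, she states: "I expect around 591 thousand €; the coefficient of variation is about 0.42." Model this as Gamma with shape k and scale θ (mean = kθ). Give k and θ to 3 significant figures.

k ≈ 5.67, θ ≈ 104

For Gamma(k, scale θ): mean = kθ, variance = kθ², so CV = 1/√k.
CV = 0.42, hence k = 1/CV² = 5.67.
Then θ = mean/k = 591/5.67 = 104.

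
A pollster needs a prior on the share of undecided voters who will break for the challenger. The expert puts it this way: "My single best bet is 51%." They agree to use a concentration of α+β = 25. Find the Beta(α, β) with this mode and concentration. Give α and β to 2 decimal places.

α = 12.73, β = 12.27

For α,β > 1 the Beta mode is (α−1)/(α+β−2). With α+β = 25, the mode is (α−1)/23.
Set (α−1)/23 = 0.51 → α = 1 + 0.51·23 = 12.73.
β = 25 − α = 12.27.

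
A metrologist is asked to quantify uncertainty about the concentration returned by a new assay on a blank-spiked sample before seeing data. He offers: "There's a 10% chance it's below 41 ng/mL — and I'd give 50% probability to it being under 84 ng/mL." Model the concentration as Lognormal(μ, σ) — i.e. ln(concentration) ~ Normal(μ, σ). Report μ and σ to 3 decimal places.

μ ≈ 4.431, σ ≈ 0.560

If T ~ Lognormal(μ,σ) then ln T ~ Normal(μ,σ), so the p-quantile of ln T is μ + z_p·σ.
ln(41) = 3.714 and ln(84) = 4.431; z_{0.1} = -1.282, z_{0.5} = 0.
σ = (4.431 − 3.714)/(0 − (-1.282)) = 0.560.
μ = 3.714 − (-1.282)·0.560 = 4.431.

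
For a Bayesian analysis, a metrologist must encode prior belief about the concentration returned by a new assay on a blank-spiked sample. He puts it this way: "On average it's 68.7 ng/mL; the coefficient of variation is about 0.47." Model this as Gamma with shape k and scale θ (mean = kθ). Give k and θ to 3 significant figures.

For Gamma(k, scale θ): mean = kθ, variance = kθ², so CV = 1/√k.
CV = 0.47, hence k = 1/CV² = 4.53.
Then θ = mean/k = 68.7/4.53 = 15.2.

k ≈ 4.53, θ ≈ 15.2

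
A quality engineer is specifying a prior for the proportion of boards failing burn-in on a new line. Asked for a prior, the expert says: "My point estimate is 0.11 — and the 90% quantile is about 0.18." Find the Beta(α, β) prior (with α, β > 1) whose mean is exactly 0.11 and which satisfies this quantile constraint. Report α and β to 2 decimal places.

With mean 0.11 fixed, write α = 0.11s, β = 0.89s where s = α+β.
Need P(θ < 0.18) = 0.9 under Beta(0.11s, 0.89s). Normal approximation: (q−m)/√(m(1−m)/s) ≈ z_{0.9} = 1.28, so s ≈ 0.11·0.89·(1.28)²/(0.18−0.11)² = 32.8.
At s = 32.8: P(θ<0.18) ≈ 0.893. Adjusting to match 0.9 gives s ≈ 35.60.
So α = 0.11·35.60 ≈ 3.92, β = 0.89·35.60 ≈ 31.68.

α ≈ 3.92, β ≈ 31.68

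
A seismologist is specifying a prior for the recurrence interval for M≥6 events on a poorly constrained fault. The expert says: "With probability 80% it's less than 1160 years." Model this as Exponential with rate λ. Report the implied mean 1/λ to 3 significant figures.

P(T < 1160.0) = 1 − e^(−λ·1160.0) = 0.8, so λ = −ln(1−0.8)/1160.0 = −ln(0.2)/1160.0 = 0.00139.
Mean = 1/λ = 721 years.

mean ≈ 721 years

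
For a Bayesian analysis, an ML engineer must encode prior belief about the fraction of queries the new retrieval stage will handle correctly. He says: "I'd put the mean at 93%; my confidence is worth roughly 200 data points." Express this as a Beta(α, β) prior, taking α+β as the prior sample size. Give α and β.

Under the effective-sample-size interpretation, Beta(α, β) has prior mean α/(α+β) and prior sample size α+β.
So α+β = 200 and α/(α+β) = 0.93, giving α = 0.93·200 = 186 and β = 200 − 186 = 14.

α = 186, β = 14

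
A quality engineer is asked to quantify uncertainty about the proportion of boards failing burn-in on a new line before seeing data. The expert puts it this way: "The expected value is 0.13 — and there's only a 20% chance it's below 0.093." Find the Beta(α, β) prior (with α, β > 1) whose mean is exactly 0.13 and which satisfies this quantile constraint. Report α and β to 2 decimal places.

α ≈ 7.89, β ≈ 52.82

With mean 0.13 fixed, write α = 0.13s, β = 0.87s where s = α+β.
Need P(θ < 0.093) = 0.2 under Beta(0.13s, 0.87s). Normal approximation: (q−m)/√(m(1−m)/s) ≈ z_{0.2} = -0.842, so s ≈ 0.13·0.87·(-0.842)²/(0.093−0.13)² = 58.5.
At s = 58.5: P(θ<0.093) ≈ 0.205. Adjusting to match 0.2 gives s ≈ 60.71.
So α = 0.13·60.71 ≈ 7.89, β = 0.87·60.71 ≈ 52.82.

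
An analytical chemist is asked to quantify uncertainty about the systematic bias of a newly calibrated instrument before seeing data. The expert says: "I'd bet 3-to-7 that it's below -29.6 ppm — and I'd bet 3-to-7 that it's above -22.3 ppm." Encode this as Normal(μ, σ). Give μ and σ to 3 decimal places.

μ = -25.950, σ = 6.960

The p-quantile of Normal(μ,σ) is μ + z_p·σ, with z_{0.3} = -0.5244 and z_{0.7} = 0.5244.
Eliminate σ: μ = (z₂·x₁ − z₁·x₂)/(z₂ − z₁) = (0.5244·-29.6 − (-0.5244)·-22.3)/1.049 = -25.950.
Then σ = (x₂ − x₁)/(z₂ − z₁) = (-22.3 − -29.6)/1.049 = 6.960.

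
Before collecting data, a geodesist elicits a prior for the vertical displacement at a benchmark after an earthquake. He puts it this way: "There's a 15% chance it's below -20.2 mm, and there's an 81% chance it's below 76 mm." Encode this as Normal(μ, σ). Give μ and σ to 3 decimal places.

For Normal(μ,σ), the p-quantile is μ + z_p·σ. Here z_{0.15} = -1.036, z_{0.81} = 0.8779.
So -20.2 = μ − 1.036σ and 76 = μ + 0.8779σ.
Subtracting: σ = (76 − -20.2)/(0.8779 − (-1.036)) = 50.253.
Then μ = -20.2 − (-1.036)·50.253 = 31.883.

μ = 31.883, σ = 50.253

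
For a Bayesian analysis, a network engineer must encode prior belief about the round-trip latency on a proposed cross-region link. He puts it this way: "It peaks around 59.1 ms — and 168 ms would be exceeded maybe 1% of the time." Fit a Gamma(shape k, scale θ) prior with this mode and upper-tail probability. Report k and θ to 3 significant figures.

k ≈ 5.18, θ ≈ 14.1

Gamma(k,θ) with k>1 has mode (k−1)θ, so θ = 59.1/(k−1).
Need P(X < 168) = 0.99 with θ tied to k this way. Start at k = 2, θ = 59.1: P(X<168) ≈ 0.776.
Too low — raise k to concentrate. Iterating converges to k ≈ 5.18.
Then θ = 59.1/(5.18−1) ≈ 14.1.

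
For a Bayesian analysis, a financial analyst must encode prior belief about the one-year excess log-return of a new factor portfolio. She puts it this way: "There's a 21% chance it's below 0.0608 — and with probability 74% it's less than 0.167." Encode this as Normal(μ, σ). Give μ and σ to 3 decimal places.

For Normal(μ,σ), the p-quantile is μ + z_p·σ. Here z_{0.21} = -0.8064, z_{0.74} = 0.6433.
So 0.0608 = μ − 0.8064σ and 0.167 = μ + 0.6433σ.
Subtracting: σ = (0.167 − 0.0608)/(0.6433 − (-0.8064)) = 0.073.
Then μ = 0.0608 − (-0.8064)·0.073 = 0.120.

μ = 0.120, σ = 0.073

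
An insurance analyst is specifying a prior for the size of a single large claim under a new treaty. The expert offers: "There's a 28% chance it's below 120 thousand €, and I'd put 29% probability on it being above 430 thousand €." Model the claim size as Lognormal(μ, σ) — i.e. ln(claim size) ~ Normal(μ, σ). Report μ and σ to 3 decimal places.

If T ~ Lognormal(μ,σ) then ln T ~ Normal(μ,σ), so the p-quantile of ln T is μ + z_p·σ.
ln(120) = 4.787 and ln(430) = 6.064; z_{0.28} = -0.5828, z_{0.71} = 0.5534.
σ = (6.064 − 4.787)/(0.5534 − (-0.5828)) = 1.123.
μ = 4.787 − (-0.5828)·1.123 = 5.442.

μ ≈ 5.442, σ ≈ 1.123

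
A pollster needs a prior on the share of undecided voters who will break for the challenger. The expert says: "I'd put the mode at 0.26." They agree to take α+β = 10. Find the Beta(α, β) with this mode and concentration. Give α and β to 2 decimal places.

For α,β > 1 the Beta mode is (α−1)/(α+β−2). With α+β = 10, the mode is (α−1)/8.
Set (α−1)/8 = 0.26 → α = 1 + 0.26·8 = 3.08.
β = 10 − α = 6.92.

α = 3.08, β = 6.92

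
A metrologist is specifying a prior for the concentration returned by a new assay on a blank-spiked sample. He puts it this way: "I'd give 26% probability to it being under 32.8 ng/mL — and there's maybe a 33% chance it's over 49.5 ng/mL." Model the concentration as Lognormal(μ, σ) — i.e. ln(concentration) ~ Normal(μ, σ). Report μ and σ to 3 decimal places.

If T ~ Lognormal(μ,σ) then ln T ~ Normal(μ,σ), so the p-quantile of ln T is μ + z_p·σ.
ln(32.8) = 3.49 and ln(49.5) = 3.902; z_{0.26} = -0.6433, z_{0.67} = 0.4399.
σ = (3.902 − 3.49)/(0.4399 − (-0.6433)) = 0.380.
μ = 3.49 − (-0.6433)·0.380 = 3.735.

μ ≈ 3.735, σ ≈ 0.380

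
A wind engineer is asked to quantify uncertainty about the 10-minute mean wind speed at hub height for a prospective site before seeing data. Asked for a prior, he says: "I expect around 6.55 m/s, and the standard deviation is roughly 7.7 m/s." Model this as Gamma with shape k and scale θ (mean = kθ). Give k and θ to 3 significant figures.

For Gamma(k, scale θ): mean = kθ, variance = kθ², so CV = 1/√k.
CV = SD/mean = 7.7/6.55 = 1.176, hence k = 1/CV² = 0.724.
Then θ = mean/k = 6.55/0.724 = 9.05.

k ≈ 0.724, θ ≈ 9.05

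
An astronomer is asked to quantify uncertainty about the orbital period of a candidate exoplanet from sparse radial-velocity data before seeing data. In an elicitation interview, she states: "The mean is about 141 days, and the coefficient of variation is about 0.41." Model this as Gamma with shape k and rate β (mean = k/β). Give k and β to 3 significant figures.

For Gamma(k, rate β): mean = k/β, variance = k/β², so CV = 1/√k.
CV = 0.41, hence k = 1/CV² = 5.95.
Then β = k/mean = 5.95/141 = 0.0422.

k ≈ 5.95, β ≈ 0.0422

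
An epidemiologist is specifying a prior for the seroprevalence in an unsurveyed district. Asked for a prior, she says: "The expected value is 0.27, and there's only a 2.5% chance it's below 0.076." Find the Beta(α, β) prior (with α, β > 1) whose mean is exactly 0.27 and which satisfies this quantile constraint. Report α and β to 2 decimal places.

With mean 0.27 fixed, write α = 0.27s, β = 0.73s where s = α+β.
Need P(θ < 0.076) = 0.025 under Beta(0.27s, 0.73s). Normal approximation: (q−m)/√(m(1−m)/s) ≈ z_{0.025} = -1.96, so s ≈ 0.27·0.73·(-1.96)²/(0.076−0.27)² = 20.1.
At s = 20.1: P(θ<0.076) ≈ 0.006. Adjusting to match 0.025 gives s ≈ 12.92.
So α = 0.27·12.92 ≈ 3.49, β = 0.73·12.92 ≈ 9.44.

α ≈ 3.49, β ≈ 9.44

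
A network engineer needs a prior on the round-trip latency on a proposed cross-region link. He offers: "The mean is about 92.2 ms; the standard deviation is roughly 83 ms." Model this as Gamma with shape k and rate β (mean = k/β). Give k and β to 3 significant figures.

For Gamma(k, rate β): mean = k/β, variance = k/β², so CV = 1/√k.
CV = SD/mean = 83/92.2 = 0.9002, hence k = 1/CV² = 1.23.
Then β = k/mean = 1.23/92.2 = 0.0134.

k ≈ 1.23, β ≈ 0.0134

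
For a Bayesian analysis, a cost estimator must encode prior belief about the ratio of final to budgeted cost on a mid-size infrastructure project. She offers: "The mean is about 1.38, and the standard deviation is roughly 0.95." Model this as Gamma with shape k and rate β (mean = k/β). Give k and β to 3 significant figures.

k ≈ 2.11, β ≈ 1.53

For Gamma(k, rate β): mean = k/β, variance = k/β², so CV = 1/√k.
CV = SD/mean = 0.95/1.38 = 0.6884, hence k = 1/CV² = 2.11.
Then β = k/mean = 2.11/1.38 = 1.53.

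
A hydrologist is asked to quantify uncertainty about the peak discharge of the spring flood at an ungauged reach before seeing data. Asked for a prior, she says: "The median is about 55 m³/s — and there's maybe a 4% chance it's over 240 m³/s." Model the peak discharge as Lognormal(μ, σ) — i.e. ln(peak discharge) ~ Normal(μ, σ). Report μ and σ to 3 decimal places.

μ ≈ 4.007, σ ≈ 0.842

If T ~ Lognormal(μ,σ) then ln T ~ Normal(μ,σ), so the p-quantile of ln T is μ + z_p·σ.
ln(55) = 4.007 and ln(240) = 5.481; z_{0.5} = 0, z_{0.96} = 1.751.
σ = (5.481 − 4.007)/(1.751 − (0)) = 0.842.
μ = 4.007 − (0)·0.842 = 4.007.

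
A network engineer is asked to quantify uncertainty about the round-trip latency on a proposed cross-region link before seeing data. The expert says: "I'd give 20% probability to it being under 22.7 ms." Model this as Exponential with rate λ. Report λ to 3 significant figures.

P(T < 22.7) = 1 − e^(−λ·22.7) = 0.2, so λ = −ln(1−0.2)/22.7 = −ln(0.8)/22.7 = 0.00983.

λ ≈ 0.00983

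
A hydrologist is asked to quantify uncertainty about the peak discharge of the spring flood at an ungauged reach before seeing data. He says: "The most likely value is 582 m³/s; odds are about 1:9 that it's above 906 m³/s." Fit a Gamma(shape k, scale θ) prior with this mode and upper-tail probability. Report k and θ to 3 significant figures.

Gamma(k,θ) with k>1 has mode (k−1)θ, so θ = 582/(k−1).
Need P(X < 906) = 0.9 with θ tied to k this way. Start at k = 2, θ = 582: P(X<906) ≈ 0.461.
Too low — raise k to concentrate. Iterating converges to k ≈ 10.6.
Then θ = 582/(10.6−1) ≈ 60.9.

k ≈ 10.6, θ ≈ 60.9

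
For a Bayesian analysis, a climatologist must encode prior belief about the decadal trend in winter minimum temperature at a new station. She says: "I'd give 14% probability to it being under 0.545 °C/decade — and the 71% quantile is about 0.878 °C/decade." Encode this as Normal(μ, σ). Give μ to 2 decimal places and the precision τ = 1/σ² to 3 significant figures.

The p-quantile of Normal(μ,σ) is μ + z_p·σ, with z_{0.14} = -1.08 and z_{0.71} = 0.5534.
Eliminate σ: μ = (z₂·x₁ − z₁·x₂)/(z₂ − z₁) = (0.5534·0.545 − (-1.08)·0.878)/1.634 = 0.77.
Then σ = (x₂ − x₁)/(z₂ − z₁) = (0.878 − 0.545)/1.634 = 0.20.
Precision τ = 1/σ² = 1/0.2038² = 24.1.

μ = 0.77, τ = 24.1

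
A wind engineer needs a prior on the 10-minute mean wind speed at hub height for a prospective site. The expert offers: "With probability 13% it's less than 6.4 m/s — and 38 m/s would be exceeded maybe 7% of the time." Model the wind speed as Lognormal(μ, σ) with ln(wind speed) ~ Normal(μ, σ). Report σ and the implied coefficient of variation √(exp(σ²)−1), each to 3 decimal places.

σ ≈ 0.685, CV ≈ 0.773

If T ~ Lognormal(μ,σ) then ln T ~ Normal(μ,σ), so the p-quantile of ln T is μ + z_p·σ.
ln(6.4) = 1.856 and ln(38) = 3.638; z_{0.13} = -1.126, z_{0.93} = 1.476.
σ = (3.638 − 1.856)/(1.476 − (-1.126)) = 0.685.
μ = 1.856 − (-1.126)·0.685 = 2.627.
CV = √(exp(σ²)−1) = √(exp(0.4686)−1) = 0.773.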